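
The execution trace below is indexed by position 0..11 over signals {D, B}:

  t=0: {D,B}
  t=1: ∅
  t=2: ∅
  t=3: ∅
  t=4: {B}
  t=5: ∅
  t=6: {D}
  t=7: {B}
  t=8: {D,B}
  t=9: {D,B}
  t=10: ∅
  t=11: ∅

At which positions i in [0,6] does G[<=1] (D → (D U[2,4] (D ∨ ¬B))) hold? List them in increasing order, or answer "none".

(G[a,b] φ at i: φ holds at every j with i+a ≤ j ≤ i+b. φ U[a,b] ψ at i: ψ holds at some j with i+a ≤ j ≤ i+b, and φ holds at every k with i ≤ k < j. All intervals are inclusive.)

Evaluate at each i in [0,6]:
  i=0: ✗ (fails at j=0)
  i=1: ✓ (all of [1,2])
  i=2: ✓ (all of [2,3])
  i=3: ✓ (all of [3,4])
  i=4: ✓ (all of [4,5])
  i=5: ✗ (fails at j=6)
  i=6: ✗ (fails at j=6)

1, 2, 3, 4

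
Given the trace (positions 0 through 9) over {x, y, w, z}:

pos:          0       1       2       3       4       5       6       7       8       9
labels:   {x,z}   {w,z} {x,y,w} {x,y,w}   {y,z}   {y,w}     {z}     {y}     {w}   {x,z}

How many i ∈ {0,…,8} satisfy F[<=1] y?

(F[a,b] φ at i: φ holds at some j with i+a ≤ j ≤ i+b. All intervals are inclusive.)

Evaluate at each i in [0,8]:
  i=0: ✗ (none in [0,1])
  i=1: ✓ (witness j=2)
  i=2: ✓ (witness j=2)
  i=3: ✓ (witness j=3)
  i=4: ✓ (witness j=4)
  i=5: ✓ (witness j=5)
  i=6: ✓ (witness j=7)
  i=7: ✓ (witness j=7)
  i=8: ✗ (none in [8,9])
Positions where it holds: {1, 2, 3, 4, 5, 6, 7} → 7.

7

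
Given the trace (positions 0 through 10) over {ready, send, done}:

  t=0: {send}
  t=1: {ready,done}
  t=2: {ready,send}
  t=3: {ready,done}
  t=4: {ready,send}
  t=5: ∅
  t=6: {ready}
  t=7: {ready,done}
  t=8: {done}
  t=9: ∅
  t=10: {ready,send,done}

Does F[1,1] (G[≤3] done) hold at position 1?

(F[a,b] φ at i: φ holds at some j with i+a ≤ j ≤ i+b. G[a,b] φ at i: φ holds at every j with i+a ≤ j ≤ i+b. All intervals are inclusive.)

False

Check G[≤3] done at each j in [2,2]:
  j=2: fails at 2
No position in the window satisfies it → formula fails.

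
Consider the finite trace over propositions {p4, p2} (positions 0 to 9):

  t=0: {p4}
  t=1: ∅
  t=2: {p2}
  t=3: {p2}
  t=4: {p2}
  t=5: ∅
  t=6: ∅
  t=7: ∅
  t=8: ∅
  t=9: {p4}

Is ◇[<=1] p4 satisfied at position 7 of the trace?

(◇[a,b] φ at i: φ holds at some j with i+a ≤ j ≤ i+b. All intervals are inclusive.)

Check p4 at each j in [7,8]:
  j=7: false
  j=8: false
No position in the window satisfies it → formula fails.

No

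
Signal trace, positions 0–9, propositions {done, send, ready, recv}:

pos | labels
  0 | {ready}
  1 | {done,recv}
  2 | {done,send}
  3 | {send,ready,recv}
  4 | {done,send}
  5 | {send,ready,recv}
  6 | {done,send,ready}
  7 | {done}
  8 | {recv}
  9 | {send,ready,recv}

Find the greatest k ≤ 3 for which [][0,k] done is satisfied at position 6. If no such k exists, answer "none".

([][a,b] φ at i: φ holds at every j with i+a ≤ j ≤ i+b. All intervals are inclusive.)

done must hold from j=6 onward; find where it first fails.
  j=6: holds
  j=7: holds
  j=8: fails
Holds on [6,7], so largest k = 1.

1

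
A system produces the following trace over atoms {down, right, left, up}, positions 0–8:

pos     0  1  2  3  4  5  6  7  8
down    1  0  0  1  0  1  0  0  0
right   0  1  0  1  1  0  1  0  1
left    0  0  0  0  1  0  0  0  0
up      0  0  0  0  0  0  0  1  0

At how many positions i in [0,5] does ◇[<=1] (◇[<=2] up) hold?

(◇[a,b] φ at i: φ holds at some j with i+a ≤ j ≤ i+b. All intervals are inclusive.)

2

Evaluate at each i in [0,5]:
  i=0: ✗ (none in [0,1])
  i=1: ✗ (none in [1,2])
  i=2: ✗ (none in [2,3])
  i=3: ✗ (none in [3,4])
  i=4: ✓ (witness j=5)
  i=5: ✓ (witness j=5)
Positions where it holds: {4, 5} → 2.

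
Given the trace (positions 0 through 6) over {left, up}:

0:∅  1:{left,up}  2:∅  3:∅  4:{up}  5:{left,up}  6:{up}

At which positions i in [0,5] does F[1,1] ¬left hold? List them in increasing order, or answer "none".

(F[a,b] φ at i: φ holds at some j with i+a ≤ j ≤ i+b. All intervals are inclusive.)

Evaluate at each i in [0,5]:
  i=0: ✗ (none in [1,1])
  i=1: ✓ (witness j=2)
  i=2: ✓ (witness j=3)
  i=3: ✓ (witness j=4)
  i=4: ✗ (none in [5,5])
  i=5: ✓ (witness j=6)

1, 2, 3, 5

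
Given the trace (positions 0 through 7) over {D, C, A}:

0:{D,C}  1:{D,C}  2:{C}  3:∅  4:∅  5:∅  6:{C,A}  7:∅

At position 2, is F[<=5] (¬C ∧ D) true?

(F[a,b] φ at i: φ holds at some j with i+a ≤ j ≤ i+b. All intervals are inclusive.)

Check (¬C ∧ D) at each j in [2,7]:
  j=2: false
  j=3: false
  j=4: false
  j=5: false
  j=6: false
  j=7: false
No position in the window satisfies it → formula fails.

No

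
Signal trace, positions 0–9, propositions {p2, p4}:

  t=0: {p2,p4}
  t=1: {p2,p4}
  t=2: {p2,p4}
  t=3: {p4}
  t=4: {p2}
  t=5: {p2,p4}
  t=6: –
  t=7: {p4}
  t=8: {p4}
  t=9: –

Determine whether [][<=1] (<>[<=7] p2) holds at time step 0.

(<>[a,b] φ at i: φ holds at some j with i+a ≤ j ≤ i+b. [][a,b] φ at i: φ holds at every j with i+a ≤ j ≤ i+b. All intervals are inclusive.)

Check <>[<=7] p2 at every j in [0,1]:
  j=0: holds (witness at 0)
  j=1: holds (witness at 1)
All positions satisfy it → formula holds.

Holds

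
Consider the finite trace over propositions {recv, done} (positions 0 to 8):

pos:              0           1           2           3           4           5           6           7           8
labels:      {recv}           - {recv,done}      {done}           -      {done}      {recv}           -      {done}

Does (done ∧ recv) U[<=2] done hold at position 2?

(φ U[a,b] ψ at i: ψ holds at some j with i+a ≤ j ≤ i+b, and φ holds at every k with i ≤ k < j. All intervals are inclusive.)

Holds

Need some j in [2,4] with done, and (done ∧ recv) at every k in [2,j-1].
  j=2: done holds; no prefix to check → satisfied.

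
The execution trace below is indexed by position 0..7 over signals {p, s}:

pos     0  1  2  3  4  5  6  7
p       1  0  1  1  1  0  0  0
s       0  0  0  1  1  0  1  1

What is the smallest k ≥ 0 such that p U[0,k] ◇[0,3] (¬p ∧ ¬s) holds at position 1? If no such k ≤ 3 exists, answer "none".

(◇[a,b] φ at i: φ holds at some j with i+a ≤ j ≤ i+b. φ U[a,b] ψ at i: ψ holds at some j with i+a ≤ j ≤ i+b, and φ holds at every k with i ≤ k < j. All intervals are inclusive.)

Need earliest j ≥ 1 with ◇[0,3] (¬p ∧ ¬s), and p at every k in [1,j-1].
  j=1: rhs holds (empty prefix). k = 0.

0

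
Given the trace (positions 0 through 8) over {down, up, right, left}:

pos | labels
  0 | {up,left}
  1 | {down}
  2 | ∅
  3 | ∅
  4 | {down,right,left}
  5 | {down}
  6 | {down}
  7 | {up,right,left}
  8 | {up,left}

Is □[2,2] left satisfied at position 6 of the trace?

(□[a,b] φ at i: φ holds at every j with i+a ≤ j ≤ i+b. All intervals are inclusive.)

Check left at every j in [8,8]:
  j=8: true
All positions satisfy it → formula holds.

Yes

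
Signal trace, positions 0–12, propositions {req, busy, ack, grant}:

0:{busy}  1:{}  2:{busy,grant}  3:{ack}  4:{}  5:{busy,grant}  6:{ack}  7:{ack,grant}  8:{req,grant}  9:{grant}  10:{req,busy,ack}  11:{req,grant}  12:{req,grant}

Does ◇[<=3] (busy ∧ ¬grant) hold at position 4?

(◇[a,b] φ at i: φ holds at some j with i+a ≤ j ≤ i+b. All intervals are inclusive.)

No

Check (busy ∧ ¬grant) at each j in [4,7]:
  j=4: false
  j=5: false
  j=6: false
  j=7: false
No position in the window satisfies it → formula fails.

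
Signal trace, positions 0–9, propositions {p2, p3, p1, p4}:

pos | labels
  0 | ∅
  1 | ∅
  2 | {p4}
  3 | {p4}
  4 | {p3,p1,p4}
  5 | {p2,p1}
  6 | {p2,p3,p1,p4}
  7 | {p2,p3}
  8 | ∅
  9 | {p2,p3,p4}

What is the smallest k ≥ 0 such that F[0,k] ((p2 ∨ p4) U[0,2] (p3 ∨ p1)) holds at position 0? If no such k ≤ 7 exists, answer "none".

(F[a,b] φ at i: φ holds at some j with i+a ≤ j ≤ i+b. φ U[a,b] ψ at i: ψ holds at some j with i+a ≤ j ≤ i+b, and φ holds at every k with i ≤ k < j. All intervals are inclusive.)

Scan j = 0,1,… for ((p2 ∨ p4) U[0,2] (p3 ∨ p1)):
  j=0: fails
  j=1: fails
  j=2: holds
First hit at j=2, so smallest k = 2-0 = 2.

2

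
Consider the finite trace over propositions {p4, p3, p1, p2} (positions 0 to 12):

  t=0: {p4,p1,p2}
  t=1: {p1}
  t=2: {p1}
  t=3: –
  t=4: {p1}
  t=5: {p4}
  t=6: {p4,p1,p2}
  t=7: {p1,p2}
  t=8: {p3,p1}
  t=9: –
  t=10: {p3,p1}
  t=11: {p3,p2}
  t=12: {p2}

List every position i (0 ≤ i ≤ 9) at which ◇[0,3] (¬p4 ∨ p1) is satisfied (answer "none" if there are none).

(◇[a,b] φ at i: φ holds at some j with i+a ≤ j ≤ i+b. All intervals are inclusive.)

Evaluate at each i in [0,9]:
  i=0: ✓ (witness j=0)
  i=1: ✓ (witness j=1)
  i=2: ✓ (witness j=2)
  i=3: ✓ (witness j=3)
  i=4: ✓ (witness j=4)
  i=5: ✓ (witness j=6)
  i=6: ✓ (witness j=6)
  i=7: ✓ (witness j=7)
  i=8: ✓ (witness j=8)
  i=9: ✓ (witness j=9)

0, 1, 2, 3, 4, 5, 6, 7, 8, 9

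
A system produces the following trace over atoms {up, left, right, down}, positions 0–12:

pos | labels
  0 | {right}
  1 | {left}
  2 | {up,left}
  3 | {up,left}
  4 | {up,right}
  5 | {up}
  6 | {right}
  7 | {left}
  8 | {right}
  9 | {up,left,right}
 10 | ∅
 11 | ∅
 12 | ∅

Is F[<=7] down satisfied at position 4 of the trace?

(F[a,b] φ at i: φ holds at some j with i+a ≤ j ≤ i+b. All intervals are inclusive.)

Check down at each j in [4,11]:
  j=4: false
  j=5: false
  j=6: false
  j=7: false
  j=8: false
  j=9: false
  j=10: false
  j=11: false
No position in the window satisfies it → formula fails.

False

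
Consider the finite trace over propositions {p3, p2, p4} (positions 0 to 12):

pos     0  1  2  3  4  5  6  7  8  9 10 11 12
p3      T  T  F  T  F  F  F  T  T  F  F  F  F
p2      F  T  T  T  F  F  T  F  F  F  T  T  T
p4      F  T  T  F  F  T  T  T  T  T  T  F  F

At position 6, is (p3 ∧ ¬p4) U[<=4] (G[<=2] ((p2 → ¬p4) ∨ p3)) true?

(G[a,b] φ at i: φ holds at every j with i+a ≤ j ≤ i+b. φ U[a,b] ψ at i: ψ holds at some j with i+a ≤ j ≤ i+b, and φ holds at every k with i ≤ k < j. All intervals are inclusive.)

Need some j in [6,10] with G[<=2] ((p2 → ¬p4) ∨ p3), and (p3 ∧ ¬p4) at every k in [6,j-1].
  j=6: G[<=2] ((p2 → ¬p4) ∨ p3) — fails at 6.
  j=7: G[<=2] ((p2 → ¬p4) ∨ p3) holds, but (p3 ∧ ¬p4) fails at k=6 → not this j.
  j=8: G[<=2] ((p2 → ¬p4) ∨ p3) — fails at 10.
  j=9: G[<=2] ((p2 → ¬p4) ∨ p3) — fails at 10.
  j=10: G[<=2] ((p2 → ¬p4) ∨ p3) — fails at 10.
No j in the window works → until fails.

No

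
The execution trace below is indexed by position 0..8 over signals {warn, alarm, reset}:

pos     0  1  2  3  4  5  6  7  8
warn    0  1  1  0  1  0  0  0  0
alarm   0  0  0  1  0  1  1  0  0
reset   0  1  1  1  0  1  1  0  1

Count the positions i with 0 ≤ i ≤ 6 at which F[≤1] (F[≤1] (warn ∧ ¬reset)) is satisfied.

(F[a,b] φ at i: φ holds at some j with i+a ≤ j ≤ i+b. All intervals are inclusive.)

Evaluate at each i in [0,6]:
  i=0: ✗ (none in [0,1])
  i=1: ✗ (none in [1,2])
  i=2: ✓ (witness j=3)
  i=3: ✓ (witness j=3)
  i=4: ✓ (witness j=4)
  i=5: ✗ (none in [5,6])
  i=6: ✗ (none in [6,7])
Positions where it holds: {2, 3, 4} → 3.

3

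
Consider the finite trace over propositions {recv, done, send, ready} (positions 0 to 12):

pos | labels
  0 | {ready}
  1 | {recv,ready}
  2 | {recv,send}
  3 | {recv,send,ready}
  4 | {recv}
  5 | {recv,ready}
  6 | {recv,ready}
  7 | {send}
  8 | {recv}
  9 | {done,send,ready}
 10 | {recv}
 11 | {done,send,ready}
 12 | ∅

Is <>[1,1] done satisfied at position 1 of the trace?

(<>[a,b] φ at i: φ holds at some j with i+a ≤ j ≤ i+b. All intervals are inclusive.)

Check done at each j in [2,2]:
  j=2: false
No position in the window satisfies it → formula fails.

Does not hold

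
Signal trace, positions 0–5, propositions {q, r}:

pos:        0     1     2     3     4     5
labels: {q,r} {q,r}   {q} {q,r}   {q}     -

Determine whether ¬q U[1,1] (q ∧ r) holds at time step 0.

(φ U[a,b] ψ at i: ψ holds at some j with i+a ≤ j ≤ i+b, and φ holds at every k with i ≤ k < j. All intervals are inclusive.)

Does not hold

Need some j in [1,1] with (q ∧ r), and ¬q at every k in [0,j-1].
  j=1: (q ∧ r) holds, but ¬q fails at k=0 → not this j.
No j in the window works → until fails.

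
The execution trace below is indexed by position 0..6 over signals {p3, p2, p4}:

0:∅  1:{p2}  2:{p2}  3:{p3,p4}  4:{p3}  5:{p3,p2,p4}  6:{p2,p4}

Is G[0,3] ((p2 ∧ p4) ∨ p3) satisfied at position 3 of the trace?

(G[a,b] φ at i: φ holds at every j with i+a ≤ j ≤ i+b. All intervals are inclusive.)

Check ((p2 ∧ p4) ∨ p3) at every j in [3,6]:
  j=3: true
  j=4: true
  j=5: true
  j=6: true
All positions satisfy it → formula holds.

Yes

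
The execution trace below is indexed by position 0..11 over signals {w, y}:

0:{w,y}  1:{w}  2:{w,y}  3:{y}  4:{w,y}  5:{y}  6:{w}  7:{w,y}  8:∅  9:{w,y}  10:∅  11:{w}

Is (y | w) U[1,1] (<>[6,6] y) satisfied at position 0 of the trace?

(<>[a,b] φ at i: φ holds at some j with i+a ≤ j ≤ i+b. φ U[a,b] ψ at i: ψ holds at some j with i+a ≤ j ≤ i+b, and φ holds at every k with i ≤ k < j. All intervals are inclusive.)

Need some j in [1,1] with <>[6,6] y, and (y | w) at every k in [0,j-1].
  j=1: <>[6,6] y holds; (y | w) holds at every k in [0,0] → satisfied.

Yes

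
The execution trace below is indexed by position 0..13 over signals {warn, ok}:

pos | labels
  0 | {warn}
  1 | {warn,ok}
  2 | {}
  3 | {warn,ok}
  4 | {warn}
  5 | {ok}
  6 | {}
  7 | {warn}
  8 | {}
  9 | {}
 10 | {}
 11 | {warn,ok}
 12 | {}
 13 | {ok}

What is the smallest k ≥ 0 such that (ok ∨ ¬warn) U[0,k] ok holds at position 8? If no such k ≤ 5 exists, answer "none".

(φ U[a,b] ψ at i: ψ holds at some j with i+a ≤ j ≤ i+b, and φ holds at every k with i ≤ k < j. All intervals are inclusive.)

Need earliest j ≥ 8 with ok, and (ok ∨ ¬warn) at every k in [8,j-1].
  j=8: rhs fails.
  j=9: rhs fails.
  j=10: rhs fails.
  j=11: rhs holds; lhs holds on [8,10]. k = 3.

3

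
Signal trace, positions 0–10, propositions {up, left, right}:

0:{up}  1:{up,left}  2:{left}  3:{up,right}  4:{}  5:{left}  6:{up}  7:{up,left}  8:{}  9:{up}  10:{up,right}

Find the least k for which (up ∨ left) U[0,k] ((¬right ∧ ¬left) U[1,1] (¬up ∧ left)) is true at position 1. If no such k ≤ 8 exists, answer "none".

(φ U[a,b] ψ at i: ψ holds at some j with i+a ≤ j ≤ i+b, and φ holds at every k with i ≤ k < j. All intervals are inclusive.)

3

Need earliest j ≥ 1 with ((¬right ∧ ¬left) U[1,1] (¬up ∧ left)), and (up ∨ left) at every k in [1,j-1].
  j=1: rhs fails.
  j=2: rhs fails.
  j=3: rhs fails.
  j=4: rhs holds; lhs holds on [1,3]. k = 3.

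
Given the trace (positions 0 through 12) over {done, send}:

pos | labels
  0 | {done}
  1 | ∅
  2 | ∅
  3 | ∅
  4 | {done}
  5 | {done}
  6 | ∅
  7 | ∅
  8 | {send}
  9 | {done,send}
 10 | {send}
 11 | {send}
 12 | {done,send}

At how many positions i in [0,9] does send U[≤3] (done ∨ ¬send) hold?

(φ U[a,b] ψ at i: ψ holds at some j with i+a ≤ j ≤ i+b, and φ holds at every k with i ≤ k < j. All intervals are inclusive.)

Evaluate at each i in [0,9]:
  i=0: ✓ (rhs at j=0)
  i=1: ✓ (rhs at j=1)
  i=2: ✓ (rhs at j=2)
  i=3: ✓ (rhs at j=3)
  i=4: ✓ (rhs at j=4)
  i=5: ✓ (rhs at j=5)
  i=6: ✓ (rhs at j=6)
  i=7: ✓ (rhs at j=7)
  i=8: ✓ (rhs at j=9; lhs holds on [8,8])
  i=9: ✓ (rhs at j=9)
Positions where it holds: {0, 1, 2, 3, 4, 5, 6, 7, 8, 9} → 10.

10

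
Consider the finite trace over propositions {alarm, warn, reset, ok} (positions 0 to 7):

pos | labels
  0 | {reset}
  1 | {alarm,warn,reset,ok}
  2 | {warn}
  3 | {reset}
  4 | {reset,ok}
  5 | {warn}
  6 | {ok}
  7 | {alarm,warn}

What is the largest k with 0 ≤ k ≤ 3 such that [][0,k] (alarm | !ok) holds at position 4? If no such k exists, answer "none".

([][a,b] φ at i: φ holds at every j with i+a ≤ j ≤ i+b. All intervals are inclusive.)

none

(alarm | !ok) must hold from j=4 onward; find where it first fails.
  j=4: fails → no k works.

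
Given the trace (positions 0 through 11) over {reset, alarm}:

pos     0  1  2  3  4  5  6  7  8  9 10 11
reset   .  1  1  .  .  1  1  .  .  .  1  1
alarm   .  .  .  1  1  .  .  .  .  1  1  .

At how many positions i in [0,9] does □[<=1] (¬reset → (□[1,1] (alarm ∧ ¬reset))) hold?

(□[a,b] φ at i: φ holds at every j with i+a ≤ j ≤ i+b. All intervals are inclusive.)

3

Evaluate at each i in [0,9]:
  i=0: ✗ (fails at j=0)
  i=1: ✓ (all of [1,2])
  i=2: ✓ (all of [2,3])
  i=3: ✗ (fails at j=4)
  i=4: ✗ (fails at j=4)
  i=5: ✓ (all of [5,6])
  i=6: ✗ (fails at j=7)
  i=7: ✗ (fails at j=7)
  i=8: ✗ (fails at j=9)
  i=9: ✗ (fails at j=9)
Positions where it holds: {1, 2, 5} → 3.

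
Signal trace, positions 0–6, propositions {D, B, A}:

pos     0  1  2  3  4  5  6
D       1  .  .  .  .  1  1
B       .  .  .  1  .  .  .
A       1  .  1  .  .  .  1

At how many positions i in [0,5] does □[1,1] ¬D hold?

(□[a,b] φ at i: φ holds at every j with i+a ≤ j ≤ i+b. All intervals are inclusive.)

4

Evaluate at each i in [0,5]:
  i=0: ✓ (all of [1,1])
  i=1: ✓ (all of [2,2])
  i=2: ✓ (all of [3,3])
  i=3: ✓ (all of [4,4])
  i=4: ✗ (fails at j=5)
  i=5: ✗ (fails at j=6)
Positions where it holds: {0, 1, 2, 3} → 4.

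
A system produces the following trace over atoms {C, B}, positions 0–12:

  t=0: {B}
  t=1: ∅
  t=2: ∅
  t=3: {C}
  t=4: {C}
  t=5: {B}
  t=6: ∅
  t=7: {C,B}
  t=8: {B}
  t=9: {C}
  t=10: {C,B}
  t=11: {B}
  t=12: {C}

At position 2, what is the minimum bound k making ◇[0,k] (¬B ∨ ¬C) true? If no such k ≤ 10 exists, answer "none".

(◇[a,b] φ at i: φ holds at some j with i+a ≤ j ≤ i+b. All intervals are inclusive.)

0

Scan j = 2,3,… for (¬B ∨ ¬C):
  j=2: holds
First hit at j=2, so smallest k = 2-2 = 0.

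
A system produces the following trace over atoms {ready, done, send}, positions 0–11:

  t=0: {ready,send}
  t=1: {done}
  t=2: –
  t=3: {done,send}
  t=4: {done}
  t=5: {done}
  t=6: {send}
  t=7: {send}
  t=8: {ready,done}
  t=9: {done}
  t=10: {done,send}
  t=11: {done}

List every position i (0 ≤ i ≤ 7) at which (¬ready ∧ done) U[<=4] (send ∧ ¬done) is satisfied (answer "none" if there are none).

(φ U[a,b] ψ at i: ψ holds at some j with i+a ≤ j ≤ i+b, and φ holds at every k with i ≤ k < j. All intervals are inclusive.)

Evaluate at each i in [0,7]:
  i=0: ✓ (rhs at j=0)
  i=1: ✗ (no rhs in [1,5])
  i=2: ✗ (lhs fails at k=2 before rhs at j=6)
  i=3: ✓ (rhs at j=6; lhs holds on [3,5])
  i=4: ✓ (rhs at j=6; lhs holds on [4,5])
  i=5: ✓ (rhs at j=6; lhs holds on [5,5])
  i=6: ✓ (rhs at j=6)
  i=7: ✓ (rhs at j=7)

0, 3, 4, 5, 6, 7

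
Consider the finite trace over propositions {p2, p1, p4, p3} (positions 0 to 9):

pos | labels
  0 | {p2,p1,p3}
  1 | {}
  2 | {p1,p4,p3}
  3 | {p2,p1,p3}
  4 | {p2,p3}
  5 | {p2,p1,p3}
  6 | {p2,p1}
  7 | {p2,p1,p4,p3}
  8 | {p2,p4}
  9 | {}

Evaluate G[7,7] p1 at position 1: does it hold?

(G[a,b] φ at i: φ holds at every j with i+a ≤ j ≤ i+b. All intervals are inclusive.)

False

Check p1 at every j in [8,8]:
  j=8: false
Fails at j=8 → formula fails.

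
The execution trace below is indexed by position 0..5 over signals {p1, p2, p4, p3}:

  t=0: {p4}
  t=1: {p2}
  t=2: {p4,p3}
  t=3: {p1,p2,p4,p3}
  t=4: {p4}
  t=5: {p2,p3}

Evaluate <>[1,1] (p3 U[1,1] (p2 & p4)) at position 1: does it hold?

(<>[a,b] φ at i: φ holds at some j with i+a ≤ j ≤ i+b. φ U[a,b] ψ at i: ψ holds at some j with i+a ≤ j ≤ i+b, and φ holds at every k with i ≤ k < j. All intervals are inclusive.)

Check (p3 U[1,1] (p2 & p4)) at each j in [2,2]:
  j=2: holds
Found at j=2 → formula holds.

Holds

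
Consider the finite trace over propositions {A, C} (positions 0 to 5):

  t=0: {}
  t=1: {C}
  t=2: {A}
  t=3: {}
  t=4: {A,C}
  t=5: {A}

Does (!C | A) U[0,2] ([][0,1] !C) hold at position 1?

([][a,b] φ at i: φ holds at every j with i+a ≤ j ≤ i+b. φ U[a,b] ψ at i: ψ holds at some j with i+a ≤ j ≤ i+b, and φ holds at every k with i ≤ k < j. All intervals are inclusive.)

False

Need some j in [1,3] with [][0,1] !C, and (!C | A) at every k in [1,j-1].
  j=1: [][0,1] !C — fails at 1.
  j=2: [][0,1] !C holds, but (!C | A) fails at k=1 → not this j.
  j=3: [][0,1] !C — fails at 4.
No j in the window works → until fails.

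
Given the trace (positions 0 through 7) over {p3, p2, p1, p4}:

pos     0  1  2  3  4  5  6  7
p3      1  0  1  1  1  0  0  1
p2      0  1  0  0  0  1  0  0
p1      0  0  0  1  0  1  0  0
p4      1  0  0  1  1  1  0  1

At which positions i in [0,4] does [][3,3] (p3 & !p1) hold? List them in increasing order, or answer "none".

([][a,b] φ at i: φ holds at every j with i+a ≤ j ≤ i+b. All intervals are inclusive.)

Evaluate at each i in [0,4]:
  i=0: ✗ (fails at j=3)
  i=1: ✓ (all of [4,4])
  i=2: ✗ (fails at j=5)
  i=3: ✗ (fails at j=6)
  i=4: ✓ (all of [7,7])

1, 4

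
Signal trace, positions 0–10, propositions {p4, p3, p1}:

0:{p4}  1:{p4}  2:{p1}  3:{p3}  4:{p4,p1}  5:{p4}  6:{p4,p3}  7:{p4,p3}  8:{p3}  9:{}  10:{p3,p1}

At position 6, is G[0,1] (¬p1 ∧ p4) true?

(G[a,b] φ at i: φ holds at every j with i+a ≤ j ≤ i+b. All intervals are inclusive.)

Check (¬p1 ∧ p4) at every j in [6,7]:
  j=6: true
  j=7: true
All positions satisfy it → formula holds.

Holds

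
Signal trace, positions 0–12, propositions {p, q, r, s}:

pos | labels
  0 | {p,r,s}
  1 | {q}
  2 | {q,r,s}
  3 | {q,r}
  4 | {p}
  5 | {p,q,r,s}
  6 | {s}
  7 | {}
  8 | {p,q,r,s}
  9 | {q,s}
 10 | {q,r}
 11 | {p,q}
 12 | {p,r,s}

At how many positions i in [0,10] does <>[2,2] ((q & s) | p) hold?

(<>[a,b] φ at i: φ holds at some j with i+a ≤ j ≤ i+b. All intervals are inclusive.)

7

Evaluate at each i in [0,10]:
  i=0: ✓ (witness j=2)
  i=1: ✗ (none in [3,3])
  i=2: ✓ (witness j=4)
  i=3: ✓ (witness j=5)
  i=4: ✗ (none in [6,6])
  i=5: ✗ (none in [7,7])
  i=6: ✓ (witness j=8)
  i=7: ✓ (witness j=9)
  i=8: ✗ (none in [10,10])
  i=9: ✓ (witness j=11)
  i=10: ✓ (witness j=12)
Positions where it holds: {0, 2, 3, 6, 7, 9, 10} → 7.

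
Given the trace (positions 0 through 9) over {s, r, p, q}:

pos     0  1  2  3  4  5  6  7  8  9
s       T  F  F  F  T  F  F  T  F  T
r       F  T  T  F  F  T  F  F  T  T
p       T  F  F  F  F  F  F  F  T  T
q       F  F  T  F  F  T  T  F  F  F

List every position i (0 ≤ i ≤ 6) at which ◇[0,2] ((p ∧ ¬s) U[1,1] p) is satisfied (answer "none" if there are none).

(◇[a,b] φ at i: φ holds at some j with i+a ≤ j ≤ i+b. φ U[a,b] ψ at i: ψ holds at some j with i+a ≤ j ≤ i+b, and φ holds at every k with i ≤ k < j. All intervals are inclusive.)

Evaluate at each i in [0,6]:
  i=0: ✗ (none in [0,2])
  i=1: ✗ (none in [1,3])
  i=2: ✗ (none in [2,4])
  i=3: ✗ (none in [3,5])
  i=4: ✗ (none in [4,6])
  i=5: ✗ (none in [5,7])
  i=6: ✓ (witness j=8)

6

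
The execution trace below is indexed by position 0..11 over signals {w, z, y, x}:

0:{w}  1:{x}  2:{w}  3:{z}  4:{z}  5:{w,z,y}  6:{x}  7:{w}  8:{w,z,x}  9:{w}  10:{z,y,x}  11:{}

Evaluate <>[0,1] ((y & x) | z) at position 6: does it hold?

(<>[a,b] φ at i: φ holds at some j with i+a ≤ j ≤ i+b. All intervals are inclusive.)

Check ((y & x) | z) at each j in [6,7]:
  j=6: false
  j=7: false
No position in the window satisfies it → formula fails.

Does not hold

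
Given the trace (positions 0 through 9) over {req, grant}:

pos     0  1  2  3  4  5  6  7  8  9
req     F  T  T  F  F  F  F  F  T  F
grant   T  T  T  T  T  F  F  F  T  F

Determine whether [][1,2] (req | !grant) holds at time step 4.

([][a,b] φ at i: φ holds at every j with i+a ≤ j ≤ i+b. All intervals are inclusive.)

Check (req | !grant) at every j in [5,6]:
  j=5: true
  j=6: true
All positions satisfy it → formula holds.

Holds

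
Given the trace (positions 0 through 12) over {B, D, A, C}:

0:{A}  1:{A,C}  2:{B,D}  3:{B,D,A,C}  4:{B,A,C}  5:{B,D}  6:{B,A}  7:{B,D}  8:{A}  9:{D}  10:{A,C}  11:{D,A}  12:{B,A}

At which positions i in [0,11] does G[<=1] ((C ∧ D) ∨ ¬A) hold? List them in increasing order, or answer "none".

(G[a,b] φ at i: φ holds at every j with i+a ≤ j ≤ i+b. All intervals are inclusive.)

2

Evaluate at each i in [0,11]:
  i=0: ✗ (fails at j=0)
  i=1: ✗ (fails at j=1)
  i=2: ✓ (all of [2,3])
  i=3: ✗ (fails at j=4)
  i=4: ✗ (fails at j=4)
  i=5: ✗ (fails at j=6)
  i=6: ✗ (fails at j=6)
  i=7: ✗ (fails at j=8)
  i=8: ✗ (fails at j=8)
  i=9: ✗ (fails at j=10)
  i=10: ✗ (fails at j=10)
  i=11: ✗ (fails at j=11)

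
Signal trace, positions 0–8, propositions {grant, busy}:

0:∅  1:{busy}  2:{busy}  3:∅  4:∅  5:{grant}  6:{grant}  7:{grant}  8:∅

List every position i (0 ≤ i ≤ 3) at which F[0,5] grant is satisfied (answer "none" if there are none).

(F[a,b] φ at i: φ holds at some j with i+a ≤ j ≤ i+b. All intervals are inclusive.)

Evaluate at each i in [0,3]:
  i=0: ✓ (witness j=5)
  i=1: ✓ (witness j=5)
  i=2: ✓ (witness j=5)
  i=3: ✓ (witness j=5)

0, 1, 2, 3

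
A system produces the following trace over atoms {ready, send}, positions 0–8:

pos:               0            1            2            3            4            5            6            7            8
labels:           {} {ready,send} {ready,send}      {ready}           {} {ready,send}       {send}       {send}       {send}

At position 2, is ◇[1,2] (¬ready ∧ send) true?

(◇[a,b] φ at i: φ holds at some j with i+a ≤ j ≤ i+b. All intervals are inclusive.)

Check (¬ready ∧ send) at each j in [3,4]:
  j=3: false
  j=4: false
No position in the window satisfies it → formula fails.

False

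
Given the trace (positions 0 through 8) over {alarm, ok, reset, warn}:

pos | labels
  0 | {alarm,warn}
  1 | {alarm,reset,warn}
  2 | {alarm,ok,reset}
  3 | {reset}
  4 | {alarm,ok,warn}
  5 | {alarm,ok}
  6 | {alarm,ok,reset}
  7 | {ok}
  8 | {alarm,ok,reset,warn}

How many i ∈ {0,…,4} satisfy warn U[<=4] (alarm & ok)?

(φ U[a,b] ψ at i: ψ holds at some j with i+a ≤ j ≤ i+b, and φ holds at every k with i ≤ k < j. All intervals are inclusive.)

4

Evaluate at each i in [0,4]:
  i=0: ✓ (rhs at j=2; lhs holds on [0,1])
  i=1: ✓ (rhs at j=2; lhs holds on [1,1])
  i=2: ✓ (rhs at j=2)
  i=3: ✗ (lhs fails at k=3 before rhs at j=4)
  i=4: ✓ (rhs at j=4)
Positions where it holds: {0, 1, 2, 4} → 4.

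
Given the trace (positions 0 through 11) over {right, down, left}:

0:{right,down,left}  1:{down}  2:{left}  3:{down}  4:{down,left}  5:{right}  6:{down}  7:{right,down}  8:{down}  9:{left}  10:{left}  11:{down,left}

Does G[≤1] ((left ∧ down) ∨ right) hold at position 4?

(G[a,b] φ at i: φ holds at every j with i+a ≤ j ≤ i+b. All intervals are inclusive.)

Check ((left ∧ down) ∨ right) at every j in [4,5]:
  j=4: true
  j=5: true
All positions satisfy it → formula holds.

Yes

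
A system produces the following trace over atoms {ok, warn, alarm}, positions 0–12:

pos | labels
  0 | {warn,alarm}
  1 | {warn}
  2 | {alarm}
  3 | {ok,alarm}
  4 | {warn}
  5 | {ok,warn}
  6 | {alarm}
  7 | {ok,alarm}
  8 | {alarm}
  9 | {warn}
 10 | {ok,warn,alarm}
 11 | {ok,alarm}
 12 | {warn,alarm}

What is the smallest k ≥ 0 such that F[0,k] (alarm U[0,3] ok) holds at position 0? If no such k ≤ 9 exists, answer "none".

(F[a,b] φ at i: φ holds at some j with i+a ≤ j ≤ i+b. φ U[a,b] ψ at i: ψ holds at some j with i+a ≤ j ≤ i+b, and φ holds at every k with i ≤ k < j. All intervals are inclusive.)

2

Scan j = 0,1,… for (alarm U[0,3] ok):
  j=0: fails
  j=1: fails
  j=2: holds
First hit at j=2, so smallest k = 2-0 = 2.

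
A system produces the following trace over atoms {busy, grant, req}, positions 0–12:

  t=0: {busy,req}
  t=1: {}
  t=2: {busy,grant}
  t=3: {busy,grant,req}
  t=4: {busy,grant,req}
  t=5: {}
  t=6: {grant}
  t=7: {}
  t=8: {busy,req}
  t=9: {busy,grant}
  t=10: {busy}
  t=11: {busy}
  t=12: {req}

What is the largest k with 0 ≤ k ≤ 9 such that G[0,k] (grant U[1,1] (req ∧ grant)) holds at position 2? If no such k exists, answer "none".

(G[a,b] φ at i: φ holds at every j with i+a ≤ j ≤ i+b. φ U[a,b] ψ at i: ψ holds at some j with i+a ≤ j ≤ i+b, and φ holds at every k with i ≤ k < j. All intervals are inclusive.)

(grant U[1,1] (req ∧ grant)) must hold from j=2 onward; find where it first fails.
  j=2: holds
  j=3: holds
  j=4: fails
Holds on [2,3], so largest k = 1.

1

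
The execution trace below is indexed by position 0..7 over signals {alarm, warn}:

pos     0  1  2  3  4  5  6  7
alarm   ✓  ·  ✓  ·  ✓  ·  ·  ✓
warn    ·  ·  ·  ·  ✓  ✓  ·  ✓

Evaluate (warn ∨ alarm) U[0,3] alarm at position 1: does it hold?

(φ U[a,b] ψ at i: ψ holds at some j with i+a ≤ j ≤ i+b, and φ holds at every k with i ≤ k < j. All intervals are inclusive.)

Need some j in [1,4] with alarm, and (warn ∨ alarm) at every k in [1,j-1].
  j=1: alarm false.
  j=2: alarm holds, but (warn ∨ alarm) fails at k=1 → not this j.
  j=3: alarm false.
  j=4: alarm holds, but (warn ∨ alarm) fails at k=1 → not this j.
No j in the window works → until fails.

No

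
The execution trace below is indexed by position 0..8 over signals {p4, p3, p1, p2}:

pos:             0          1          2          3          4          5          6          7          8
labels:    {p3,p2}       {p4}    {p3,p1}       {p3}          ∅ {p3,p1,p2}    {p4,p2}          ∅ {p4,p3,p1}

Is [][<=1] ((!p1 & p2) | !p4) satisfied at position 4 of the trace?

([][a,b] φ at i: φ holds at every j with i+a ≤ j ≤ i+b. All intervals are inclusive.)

Check ((!p1 & p2) | !p4) at every j in [4,5]:
  j=4: true
  j=5: true
All positions satisfy it → formula holds.

Yes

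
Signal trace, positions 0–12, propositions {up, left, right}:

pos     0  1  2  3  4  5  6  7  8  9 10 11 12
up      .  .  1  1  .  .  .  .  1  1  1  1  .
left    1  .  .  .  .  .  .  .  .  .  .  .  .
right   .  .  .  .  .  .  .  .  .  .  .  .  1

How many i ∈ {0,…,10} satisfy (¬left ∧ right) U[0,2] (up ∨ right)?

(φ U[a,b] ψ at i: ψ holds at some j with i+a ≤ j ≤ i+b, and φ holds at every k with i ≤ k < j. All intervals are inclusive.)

5

Evaluate at each i in [0,10]:
  i=0: ✗ (lhs fails at k=0 before rhs at j=2)
  i=1: ✗ (lhs fails at k=1 before rhs at j=2)
  i=2: ✓ (rhs at j=2)
  i=3: ✓ (rhs at j=3)
  i=4: ✗ (no rhs in [4,6])
  i=5: ✗ (no rhs in [5,7])
  i=6: ✗ (lhs fails at k=6 before rhs at j=8)
  i=7: ✗ (lhs fails at k=7 before rhs at j=8)
  i=8: ✓ (rhs at j=8)
  i=9: ✓ (rhs at j=9)
  i=10: ✓ (rhs at j=10)
Positions where it holds: {2, 3, 8, 9, 10} → 5.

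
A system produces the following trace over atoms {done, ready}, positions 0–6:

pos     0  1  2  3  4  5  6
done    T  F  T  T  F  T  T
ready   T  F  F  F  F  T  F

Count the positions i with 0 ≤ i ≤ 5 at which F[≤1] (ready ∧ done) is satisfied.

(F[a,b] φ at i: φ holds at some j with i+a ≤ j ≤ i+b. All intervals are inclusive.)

3

Evaluate at each i in [0,5]:
  i=0: ✓ (witness j=0)
  i=1: ✗ (none in [1,2])
  i=2: ✗ (none in [2,3])
  i=3: ✗ (none in [3,4])
  i=4: ✓ (witness j=5)
  i=5: ✓ (witness j=5)
Positions where it holds: {0, 4, 5} → 3.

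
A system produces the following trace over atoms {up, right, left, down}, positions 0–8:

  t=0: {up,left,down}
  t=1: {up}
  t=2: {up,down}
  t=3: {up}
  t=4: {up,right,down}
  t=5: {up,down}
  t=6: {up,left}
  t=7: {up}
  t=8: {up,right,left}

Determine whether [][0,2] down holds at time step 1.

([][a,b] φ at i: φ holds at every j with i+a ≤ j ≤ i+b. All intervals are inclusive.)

Check down at every j in [1,3]:
  j=1: false
  j=2: true
  j=3: false
Fails at j=1 → formula fails.

No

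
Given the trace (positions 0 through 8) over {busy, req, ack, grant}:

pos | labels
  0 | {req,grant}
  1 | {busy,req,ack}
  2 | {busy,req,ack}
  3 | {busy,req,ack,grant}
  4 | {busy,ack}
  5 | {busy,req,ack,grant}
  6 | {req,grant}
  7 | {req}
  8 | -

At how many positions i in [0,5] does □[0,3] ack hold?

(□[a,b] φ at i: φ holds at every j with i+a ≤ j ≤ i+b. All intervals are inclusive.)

Evaluate at each i in [0,5]:
  i=0: ✗ (fails at j=0)
  i=1: ✓ (all of [1,4])
  i=2: ✓ (all of [2,5])
  i=3: ✗ (fails at j=6)
  i=4: ✗ (fails at j=6)
  i=5: ✗ (fails at j=6)
Positions where it holds: {1, 2} → 2.

2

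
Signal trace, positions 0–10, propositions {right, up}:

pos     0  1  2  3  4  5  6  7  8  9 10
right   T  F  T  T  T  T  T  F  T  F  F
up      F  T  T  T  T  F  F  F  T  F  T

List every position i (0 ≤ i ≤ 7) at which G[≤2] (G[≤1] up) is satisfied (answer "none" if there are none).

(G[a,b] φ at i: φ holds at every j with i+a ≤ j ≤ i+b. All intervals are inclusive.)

1

Evaluate at each i in [0,7]:
  i=0: ✗ (fails at j=0)
  i=1: ✓ (all of [1,3])
  i=2: ✗ (fails at j=4)
  i=3: ✗ (fails at j=4)
  i=4: ✗ (fails at j=4)
  i=5: ✗ (fails at j=5)
  i=6: ✗ (fails at j=6)
  i=7: ✗ (fails at j=7)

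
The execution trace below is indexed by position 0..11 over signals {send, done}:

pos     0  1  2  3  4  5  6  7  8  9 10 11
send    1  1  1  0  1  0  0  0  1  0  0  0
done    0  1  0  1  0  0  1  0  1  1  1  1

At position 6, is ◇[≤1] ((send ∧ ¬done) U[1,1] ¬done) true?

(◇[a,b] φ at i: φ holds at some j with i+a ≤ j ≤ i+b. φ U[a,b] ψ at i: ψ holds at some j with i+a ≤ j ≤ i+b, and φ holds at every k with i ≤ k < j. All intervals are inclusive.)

False

Check ((send ∧ ¬done) U[1,1] ¬done) at each j in [6,7]:
  j=6: fails
  j=7: fails
No position in the window satisfies it → formula fails.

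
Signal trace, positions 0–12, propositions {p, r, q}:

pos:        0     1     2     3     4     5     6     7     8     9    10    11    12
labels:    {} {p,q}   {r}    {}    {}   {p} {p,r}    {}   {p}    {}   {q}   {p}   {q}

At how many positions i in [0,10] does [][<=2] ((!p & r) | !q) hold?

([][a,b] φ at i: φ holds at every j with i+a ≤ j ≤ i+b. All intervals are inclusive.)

Evaluate at each i in [0,10]:
  i=0: ✗ (fails at j=1)
  i=1: ✗ (fails at j=1)
  i=2: ✓ (all of [2,4])
  i=3: ✓ (all of [3,5])
  i=4: ✓ (all of [4,6])
  i=5: ✓ (all of [5,7])
  i=6: ✓ (all of [6,8])
  i=7: ✓ (all of [7,9])
  i=8: ✗ (fails at j=10)
  i=9: ✗ (fails at j=10)
  i=10: ✗ (fails at j=10)
Positions where it holds: {2, 3, 4, 5, 6, 7} → 6.

6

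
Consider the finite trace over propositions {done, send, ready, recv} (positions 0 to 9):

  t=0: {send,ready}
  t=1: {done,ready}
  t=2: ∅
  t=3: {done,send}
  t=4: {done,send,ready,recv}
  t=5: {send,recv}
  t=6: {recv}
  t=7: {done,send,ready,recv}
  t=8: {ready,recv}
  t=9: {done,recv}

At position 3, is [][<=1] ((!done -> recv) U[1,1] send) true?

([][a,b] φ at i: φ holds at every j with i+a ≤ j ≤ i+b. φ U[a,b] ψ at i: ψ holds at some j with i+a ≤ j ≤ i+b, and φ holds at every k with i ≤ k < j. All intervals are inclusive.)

Holds

Check ((!done -> recv) U[1,1] send) at every j in [3,4]:
  j=3: holds
  j=4: holds
All positions satisfy it → formula holds.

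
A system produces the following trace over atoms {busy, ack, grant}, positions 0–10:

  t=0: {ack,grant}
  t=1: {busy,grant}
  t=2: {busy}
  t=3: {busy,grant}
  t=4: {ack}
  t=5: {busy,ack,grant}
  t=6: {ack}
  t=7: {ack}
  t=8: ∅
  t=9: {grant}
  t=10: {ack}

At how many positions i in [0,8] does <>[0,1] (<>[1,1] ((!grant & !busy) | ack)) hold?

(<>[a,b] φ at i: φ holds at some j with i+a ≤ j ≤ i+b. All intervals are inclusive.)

Evaluate at each i in [0,8]:
  i=0: ✗ (none in [0,1])
  i=1: ✗ (none in [1,2])
  i=2: ✓ (witness j=3)
  i=3: ✓ (witness j=3)
  i=4: ✓ (witness j=4)
  i=5: ✓ (witness j=5)
  i=6: ✓ (witness j=6)
  i=7: ✓ (witness j=7)
  i=8: ✓ (witness j=9)
Positions where it holds: {2, 3, 4, 5, 6, 7, 8} → 7.

7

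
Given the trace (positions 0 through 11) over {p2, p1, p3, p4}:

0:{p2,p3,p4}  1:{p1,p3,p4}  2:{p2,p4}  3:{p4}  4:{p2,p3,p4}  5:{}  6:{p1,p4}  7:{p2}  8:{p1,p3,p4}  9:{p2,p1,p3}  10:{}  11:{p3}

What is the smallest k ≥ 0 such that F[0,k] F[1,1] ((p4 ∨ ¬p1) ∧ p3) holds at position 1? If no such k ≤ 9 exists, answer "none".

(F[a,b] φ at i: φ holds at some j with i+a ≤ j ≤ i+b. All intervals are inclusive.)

Scan j = 1,2,… for F[1,1] ((p4 ∨ ¬p1) ∧ p3):
  j=1: fails
  j=2: fails
  j=3: holds
First hit at j=3, so smallest k = 3-1 = 2.

2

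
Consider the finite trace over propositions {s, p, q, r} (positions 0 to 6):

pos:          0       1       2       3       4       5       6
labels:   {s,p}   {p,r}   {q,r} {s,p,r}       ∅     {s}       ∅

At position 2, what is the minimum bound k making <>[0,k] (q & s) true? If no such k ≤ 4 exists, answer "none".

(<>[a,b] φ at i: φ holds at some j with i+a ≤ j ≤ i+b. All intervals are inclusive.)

none

Scan j = 2,3,… for (q & s):
  j=2: fails
  j=3: fails
  j=4: fails
  j=5: fails
  j=6: fails
No j in [2,6] satisfies it → none.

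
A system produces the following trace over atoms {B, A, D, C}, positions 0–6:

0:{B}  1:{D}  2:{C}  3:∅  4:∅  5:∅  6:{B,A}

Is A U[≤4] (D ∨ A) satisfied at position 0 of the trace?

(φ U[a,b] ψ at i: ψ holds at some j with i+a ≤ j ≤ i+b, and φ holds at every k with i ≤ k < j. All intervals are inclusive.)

Need some j in [0,4] with (D ∨ A), and A at every k in [0,j-1].
  j=0: (D ∨ A) false.
  j=1: (D ∨ A) holds, but A fails at k=0 → not this j.
  j=2: (D ∨ A) false.
  j=3: (D ∨ A) false.
  j=4: (D ∨ A) false.
No j in the window works → until fails.

False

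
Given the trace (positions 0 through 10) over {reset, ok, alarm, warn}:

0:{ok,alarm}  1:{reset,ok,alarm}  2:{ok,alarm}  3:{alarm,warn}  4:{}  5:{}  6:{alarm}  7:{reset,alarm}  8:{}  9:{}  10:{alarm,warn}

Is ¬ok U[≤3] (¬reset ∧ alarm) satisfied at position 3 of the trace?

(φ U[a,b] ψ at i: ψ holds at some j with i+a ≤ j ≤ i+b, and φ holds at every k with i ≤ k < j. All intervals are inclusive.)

Need some j in [3,6] with (¬reset ∧ alarm), and ¬ok at every k in [3,j-1].
  j=3: (¬reset ∧ alarm) holds; no prefix to check → satisfied.

Holds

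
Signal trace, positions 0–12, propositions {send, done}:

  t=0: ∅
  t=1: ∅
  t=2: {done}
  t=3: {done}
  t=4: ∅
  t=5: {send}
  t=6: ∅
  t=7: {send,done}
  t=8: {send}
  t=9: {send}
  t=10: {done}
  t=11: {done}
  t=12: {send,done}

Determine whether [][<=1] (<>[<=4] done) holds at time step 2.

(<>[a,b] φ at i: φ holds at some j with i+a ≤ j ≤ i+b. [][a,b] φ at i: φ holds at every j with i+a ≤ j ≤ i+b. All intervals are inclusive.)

Yes

Check <>[<=4] done at every j in [2,3]:
  j=2: holds (witness at 2)
  j=3: holds (witness at 3)
All positions satisfy it → formula holds.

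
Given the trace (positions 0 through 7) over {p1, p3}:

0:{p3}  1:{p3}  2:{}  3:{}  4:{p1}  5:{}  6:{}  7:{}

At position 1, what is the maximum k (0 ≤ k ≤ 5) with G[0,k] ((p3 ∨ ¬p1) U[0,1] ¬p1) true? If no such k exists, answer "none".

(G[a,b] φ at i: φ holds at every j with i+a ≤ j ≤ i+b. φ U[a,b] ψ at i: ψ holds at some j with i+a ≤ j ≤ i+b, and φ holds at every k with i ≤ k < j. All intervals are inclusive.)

((p3 ∨ ¬p1) U[0,1] ¬p1) must hold from j=1 onward; find where it first fails.
  j=1: holds
  j=2: holds
  j=3: holds
  j=4: fails
Holds on [1,3], so largest k = 2.

2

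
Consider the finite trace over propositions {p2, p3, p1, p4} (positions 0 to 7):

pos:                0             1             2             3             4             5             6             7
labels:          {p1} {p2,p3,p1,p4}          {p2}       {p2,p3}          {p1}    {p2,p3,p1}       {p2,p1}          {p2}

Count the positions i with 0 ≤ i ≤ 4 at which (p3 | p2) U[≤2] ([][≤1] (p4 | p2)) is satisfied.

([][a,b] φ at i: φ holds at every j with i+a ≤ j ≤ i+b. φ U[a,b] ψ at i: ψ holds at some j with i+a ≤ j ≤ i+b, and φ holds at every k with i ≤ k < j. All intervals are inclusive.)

Evaluate at each i in [0,4]:
  i=0: ✗ (lhs fails at k=0 before rhs at j=1)
  i=1: ✓ (rhs at j=1)
  i=2: ✓ (rhs at j=2)
  i=3: ✗ (lhs fails at k=4 before rhs at j=5)
  i=4: ✗ (lhs fails at k=4 before rhs at j=5)
Positions where it holds: {1, 2} → 2.

2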